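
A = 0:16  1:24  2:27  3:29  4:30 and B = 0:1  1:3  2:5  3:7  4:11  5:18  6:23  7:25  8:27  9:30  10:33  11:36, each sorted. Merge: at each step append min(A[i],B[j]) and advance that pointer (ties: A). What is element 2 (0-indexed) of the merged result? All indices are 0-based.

i=0 j=0: A[i]=16>B[j]=1 take 1, j++
i=0 j=1: A[i]=16>B[j]=3 take 3, j++
i=0 j=2: A[i]=16>B[j]=5 take 5, j++
i=0 j=3: A[i]=16>B[j]=7 take 7, j++
i=0 j=4: A[i]=16>B[j]=11 take 11, j++
i=0 j=5: A[i]=16<=B[j]=18 take 16, i++
i=1 j=5: A[i]=24>B[j]=18 take 18, j++
i=1 j=6: A[i]=24>B[j]=23 take 23, j++
i=1 j=7: A[i]=24<=B[j]=25 take 24, i++
i=2 j=7: A[i]=27>B[j]=25 take 25, j++
i=2 j=8: A[i]=27<=B[j]=27 take 27, i++
i=3 j=8: A[i]=29>B[j]=27 take 27, j++
i=3 j=9: A[i]=29<=B[j]=30 take 29, i++
i=4 j=9: A[i]=30<=B[j]=30 take 30, i++
i=5 j=9: A done, take B[j]=30, j++
i=5 j=10: A done, take B[j]=33, j++
i=5 j=11: A done, take B[j]=36, j++

merged[2] = 5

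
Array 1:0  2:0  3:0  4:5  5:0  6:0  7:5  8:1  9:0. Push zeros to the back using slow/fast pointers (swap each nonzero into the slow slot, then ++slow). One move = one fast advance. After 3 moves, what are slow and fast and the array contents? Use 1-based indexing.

slow=1, fast=4, a=[0, 0, 0, 5, 0, 0, 5, 1, 0]

(s=1,f=1) a[fast]=0 → fast++
(s=1,f=2) a[fast]=0 → fast++
(s=1,f=3) a[fast]=0 → fast++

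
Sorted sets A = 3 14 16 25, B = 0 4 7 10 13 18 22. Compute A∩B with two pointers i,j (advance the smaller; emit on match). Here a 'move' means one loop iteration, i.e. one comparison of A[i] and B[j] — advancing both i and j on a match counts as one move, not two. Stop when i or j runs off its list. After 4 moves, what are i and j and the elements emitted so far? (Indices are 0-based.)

[i=0,j=0] 3>0 → j++
[i=0,j=1] 3<4 → i++
[i=1,j=1] 14>4 → j++
[i=1,j=2] 14>7 → j++

i=1, j=3, emitted=[]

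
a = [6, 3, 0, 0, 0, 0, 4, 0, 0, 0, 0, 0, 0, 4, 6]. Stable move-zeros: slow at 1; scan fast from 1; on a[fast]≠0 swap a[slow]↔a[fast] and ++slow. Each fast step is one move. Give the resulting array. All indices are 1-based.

[6, 3, 4, 4, 6, 0, 0, 0, 0, 0, 0, 0, 0, 0, 0]

(s=1,f=1) a[fast]=6≠0 swap→a[1]=6 → slow++,fast++
(s=2,f=2) a[fast]=3≠0 swap→a[2]=3 → slow++,fast++
(s=3,f=3) a[fast]=0 → fast++
(s=3,f=4) a[fast]=0 → fast++
(s=3,f=5) a[fast]=0 → fast++
(s=3,f=6) a[fast]=0 → fast++
(s=3,f=7) a[fast]=4≠0 swap→a[3]=4 → slow++,fast++
(s=4,f=8) a[fast]=0 → fast++
(s=4,f=9) a[fast]=0 → fast++
(s=4,f=10) a[fast]=0 → fast++
(s=4,f=11) a[fast]=0 → fast++
(s=4,f=12) a[fast]=0 → fast++
(s=4,f=13) a[fast]=0 → fast++
(s=4,f=14) a[fast]=4≠0 swap→a[4]=4 → slow++,fast++
(s=5,f=15) a[fast]=6≠0 swap→a[5]=6 → slow++,fast++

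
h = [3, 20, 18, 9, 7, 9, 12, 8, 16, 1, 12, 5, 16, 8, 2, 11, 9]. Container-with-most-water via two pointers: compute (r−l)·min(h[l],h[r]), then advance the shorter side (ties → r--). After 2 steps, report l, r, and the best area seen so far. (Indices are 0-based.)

l=0 r=16: min(3,9)*16=48 best=48 *, l++
l=1 r=16: min(20,9)*15=135 best=135 *, r--

l=1, r=15, best area=135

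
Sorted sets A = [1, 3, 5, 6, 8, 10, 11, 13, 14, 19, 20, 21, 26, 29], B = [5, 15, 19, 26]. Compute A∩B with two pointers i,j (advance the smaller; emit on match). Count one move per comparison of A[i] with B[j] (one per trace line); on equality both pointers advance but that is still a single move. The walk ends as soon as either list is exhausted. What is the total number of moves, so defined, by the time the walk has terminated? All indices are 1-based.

14 moves

[i=1,j=1] 1<5 → i++
[i=2,j=1] 3<5 → i++
[i=3,j=1] 5==5 emit → i++,j++
[i=4,j=2] 6<15 → i++
[i=5,j=2] 8<15 → i++
[i=6,j=2] 10<15 → i++
[i=7,j=2] 11<15 → i++
[i=8,j=2] 13<15 → i++
[i=9,j=2] 14<15 → i++
[i=10,j=2] 19>15 → j++
[i=10,j=3] 19==19 emit → i++,j++
[i=11,j=4] 20<26 → i++
[i=12,j=4] 21<26 → i++
[i=13,j=4] 26==26 emit → i++,j++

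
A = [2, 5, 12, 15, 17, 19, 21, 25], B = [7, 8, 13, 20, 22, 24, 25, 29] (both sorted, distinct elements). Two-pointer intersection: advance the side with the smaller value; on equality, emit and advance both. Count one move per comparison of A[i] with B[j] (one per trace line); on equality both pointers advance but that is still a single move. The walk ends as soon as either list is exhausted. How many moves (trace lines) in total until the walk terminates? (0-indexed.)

14 moves

[i=0,j=0] 2<7 → i++
[i=1,j=0] 5<7 → i++
[i=2,j=0] 12>7 → j++
[i=2,j=1] 12>8 → j++
[i=2,j=2] 12<13 → i++
[i=3,j=2] 15>13 → j++
[i=3,j=3] 15<20 → i++
[i=4,j=3] 17<20 → i++
[i=5,j=3] 19<20 → i++
[i=6,j=3] 21>20 → j++
[i=6,j=4] 21<22 → i++
[i=7,j=4] 25>22 → j++
[i=7,j=5] 25>24 → j++
[i=7,j=6] 25==25 emit → i++,j++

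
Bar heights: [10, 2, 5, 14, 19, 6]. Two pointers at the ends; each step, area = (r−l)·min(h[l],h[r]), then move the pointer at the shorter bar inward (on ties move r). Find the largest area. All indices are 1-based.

max area = 40

l=1 r=6: min(10,6)*5=30 best=30 *, r--
l=1 r=5: min(10,19)*4=40 best=40 *, l++
l=2 r=5: min(2,19)*3=6 best=40, l++
l=3 r=5: min(5,19)*2=10 best=40, l++
l=4 r=5: min(14,19)*1=14 best=40, l++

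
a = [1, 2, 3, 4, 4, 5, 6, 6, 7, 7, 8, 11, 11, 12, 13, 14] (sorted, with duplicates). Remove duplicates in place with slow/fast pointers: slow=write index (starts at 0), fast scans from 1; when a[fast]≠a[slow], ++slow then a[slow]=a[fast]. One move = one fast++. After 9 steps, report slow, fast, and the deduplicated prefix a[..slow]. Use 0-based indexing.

(s=0,f=1) a[fast]=2≠a[slow]=1 write a[1]=2 → slow++,fast++
(s=1,f=2) a[fast]=3≠a[slow]=2 write a[2]=3 → slow++,fast++
(s=2,f=3) a[fast]=4≠a[slow]=3 write a[3]=4 → slow++,fast++
(s=3,f=4) a[fast]=4=a[slow] dup → fast++
(s=3,f=5) a[fast]=5≠a[slow]=4 write a[4]=5 → slow++,fast++
(s=4,f=6) a[fast]=6≠a[slow]=5 write a[5]=6 → slow++,fast++
(s=5,f=7) a[fast]=6=a[slow] dup → fast++
(s=5,f=8) a[fast]=7≠a[slow]=6 write a[6]=7 → slow++,fast++
(s=6,f=9) a[fast]=7=a[slow] dup → fast++

slow=6, fast=10, prefix=[1, 2, 3, 4, 5, 6, 7]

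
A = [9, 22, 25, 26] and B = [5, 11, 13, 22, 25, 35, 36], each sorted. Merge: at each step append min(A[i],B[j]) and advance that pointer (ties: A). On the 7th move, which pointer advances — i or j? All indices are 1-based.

i=1 j=1: A[i]=9>B[j]=5 take 5, j++
i=1 j=2: A[i]=9<=B[j]=11 take 9, i++
i=2 j=2: A[i]=22>B[j]=11 take 11, j++
i=2 j=3: A[i]=22>B[j]=13 take 13, j++
i=2 j=4: A[i]=22<=B[j]=22 take 22, i++
i=3 j=4: A[i]=25>B[j]=22 take 22, j++
i=3 j=5: A[i]=25<=B[j]=25 take 25, i++

i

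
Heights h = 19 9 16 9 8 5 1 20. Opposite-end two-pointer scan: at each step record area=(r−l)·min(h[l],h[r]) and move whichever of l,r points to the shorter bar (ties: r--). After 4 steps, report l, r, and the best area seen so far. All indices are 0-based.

l=4, r=7, best area=133

l=0 r=7: min(19,20)*7=133 best=133 *, l++
l=1 r=7: min(9,20)*6=54 best=133, l++
l=2 r=7: min(16,20)*5=80 best=133, l++
l=3 r=7: min(9,20)*4=36 best=133, l++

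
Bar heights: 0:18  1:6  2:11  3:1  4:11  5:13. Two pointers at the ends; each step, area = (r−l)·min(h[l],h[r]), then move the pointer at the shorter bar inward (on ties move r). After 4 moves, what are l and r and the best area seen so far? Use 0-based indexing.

[0,5] min(18,13)*5=65 best=65 * → r--
[0,4] min(18,11)*4=44 best=65 → r--
[0,3] min(18,1)*3=3 best=65 → r--
[0,2] min(18,11)*2=22 best=65 → r--

l=0, r=1, best area=65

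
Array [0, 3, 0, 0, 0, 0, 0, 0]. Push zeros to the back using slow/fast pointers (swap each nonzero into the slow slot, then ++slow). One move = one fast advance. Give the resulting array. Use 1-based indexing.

[3, 0, 0, 0, 0, 0, 0, 0]

slow=1 fast=1: a[fast]=0, fast++
slow=1 fast=2: a[fast]=3≠0 swap→a[1]=3, slow++,fast++
slow=2 fast=3: a[fast]=0, fast++
slow=2 fast=4: a[fast]=0, fast++
slow=2 fast=5: a[fast]=0, fast++
slow=2 fast=6: a[fast]=0, fast++
slow=2 fast=7: a[fast]=0, fast++
slow=2 fast=8: a[fast]=0, fast++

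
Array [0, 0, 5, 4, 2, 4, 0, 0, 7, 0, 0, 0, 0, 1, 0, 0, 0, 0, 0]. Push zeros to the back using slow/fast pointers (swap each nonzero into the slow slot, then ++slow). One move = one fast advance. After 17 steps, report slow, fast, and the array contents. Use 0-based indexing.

(s=0,f=0) a[fast]=0 → fast++
(s=0,f=1) a[fast]=0 → fast++
(s=0,f=2) a[fast]=5≠0 swap→a[0]=5 → slow++,fast++
(s=1,f=3) a[fast]=4≠0 swap→a[1]=4 → slow++,fast++
(s=2,f=4) a[fast]=2≠0 swap→a[2]=2 → slow++,fast++
(s=3,f=5) a[fast]=4≠0 swap→a[3]=4 → slow++,fast++
(s=4,f=6) a[fast]=0 → fast++
(s=4,f=7) a[fast]=0 → fast++
(s=4,f=8) a[fast]=7≠0 swap→a[4]=7 → slow++,fast++
(s=5,f=9) a[fast]=0 → fast++
(s=5,f=10) a[fast]=0 → fast++
(s=5,f=11) a[fast]=0 → fast++
(s=5,f=12) a[fast]=0 → fast++
(s=5,f=13) a[fast]=1≠0 swap→a[5]=1 → slow++,fast++
(s=6,f=14) a[fast]=0 → fast++
(s=6,f=15) a[fast]=0 → fast++
(s=6,f=16) a[fast]=0 → fast++

slow=6, fast=17, a=[5, 4, 2, 4, 7, 1, 0, 0, 0, 0, 0, 0, 0, 0, 0, 0, 0, 0, 0]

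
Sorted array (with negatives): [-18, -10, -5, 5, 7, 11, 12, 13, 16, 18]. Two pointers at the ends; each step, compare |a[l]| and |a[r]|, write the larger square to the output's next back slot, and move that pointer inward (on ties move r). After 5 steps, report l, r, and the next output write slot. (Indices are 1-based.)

l=2, r=6, next write slot=5

l=1 r=10: |-18|<=|18| out[10]=324, r--
l=1 r=9: |-18|>|16| out[9]=324, l++
l=2 r=9: |-10|<=|16| out[8]=256, r--
l=2 r=8: |-10|<=|13| out[7]=169, r--
l=2 r=7: |-10|<=|12| out[6]=144, r--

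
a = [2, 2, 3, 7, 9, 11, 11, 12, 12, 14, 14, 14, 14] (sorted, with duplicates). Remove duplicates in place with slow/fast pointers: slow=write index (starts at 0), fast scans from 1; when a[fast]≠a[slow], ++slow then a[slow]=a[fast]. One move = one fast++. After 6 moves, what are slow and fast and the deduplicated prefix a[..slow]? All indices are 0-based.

slow=0 fast=1: a[fast]=2=a[slow] dup, fast++
slow=0 fast=2: a[fast]=3≠a[slow]=2 write a[1]=3, slow++,fast++
slow=1 fast=3: a[fast]=7≠a[slow]=3 write a[2]=7, slow++,fast++
slow=2 fast=4: a[fast]=9≠a[slow]=7 write a[3]=9, slow++,fast++
slow=3 fast=5: a[fast]=11≠a[slow]=9 write a[4]=11, slow++,fast++
slow=4 fast=6: a[fast]=11=a[slow] dup, fast++

slow=4, fast=7, prefix=[2, 3, 7, 9, 11]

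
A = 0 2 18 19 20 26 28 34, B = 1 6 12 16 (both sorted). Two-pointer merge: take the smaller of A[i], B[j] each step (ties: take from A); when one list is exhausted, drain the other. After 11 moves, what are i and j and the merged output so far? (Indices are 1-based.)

i=1 j=1: A[i]=0<=B[j]=1 take 0, i++
i=2 j=1: A[i]=2>B[j]=1 take 1, j++
i=2 j=2: A[i]=2<=B[j]=6 take 2, i++
i=3 j=2: A[i]=18>B[j]=6 take 6, j++
i=3 j=3: A[i]=18>B[j]=12 take 12, j++
i=3 j=4: A[i]=18>B[j]=16 take 16, j++
i=3 j=5: B done, take A[i]=18, i++
i=4 j=5: B done, take A[i]=19, i++
i=5 j=5: B done, take A[i]=20, i++
i=6 j=5: B done, take A[i]=26, i++
i=7 j=5: B done, take A[i]=28, i++

i=8, j=5, merged so far=[0, 1, 2, 6, 12, 16, 18, 19, 20, 26, 28]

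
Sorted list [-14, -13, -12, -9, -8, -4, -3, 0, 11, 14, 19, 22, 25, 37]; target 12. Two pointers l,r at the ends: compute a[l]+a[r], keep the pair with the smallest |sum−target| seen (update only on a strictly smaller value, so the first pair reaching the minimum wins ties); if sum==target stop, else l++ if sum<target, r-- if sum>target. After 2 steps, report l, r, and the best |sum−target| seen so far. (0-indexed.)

l=0 r=13: -14+37=23 d=11 *, r--
l=0 r=12: -14+25=11 d=1 *, l++

l=1, r=12, best |Δ|=1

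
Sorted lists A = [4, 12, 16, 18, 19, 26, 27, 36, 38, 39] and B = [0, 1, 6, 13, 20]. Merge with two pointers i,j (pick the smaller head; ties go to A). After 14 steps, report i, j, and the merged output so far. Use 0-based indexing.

i=9, j=5, merged so far=[0, 1, 4, 6, 12, 13, 16, 18, 19, 20, 26, 27, 36, 38]

i=0 j=0: A[i]=4>B[j]=0 take 0, j++
i=0 j=1: A[i]=4>B[j]=1 take 1, j++
i=0 j=2: A[i]=4<=B[j]=6 take 4, i++
i=1 j=2: A[i]=12>B[j]=6 take 6, j++
i=1 j=3: A[i]=12<=B[j]=13 take 12, i++
i=2 j=3: A[i]=16>B[j]=13 take 13, j++
i=2 j=4: A[i]=16<=B[j]=20 take 16, i++
i=3 j=4: A[i]=18<=B[j]=20 take 18, i++
i=4 j=4: A[i]=19<=B[j]=20 take 19, i++
i=5 j=4: A[i]=26>B[j]=20 take 20, j++
i=5 j=5: B done, take A[i]=26, i++
i=6 j=5: B done, take A[i]=27, i++
i=7 j=5: B done, take A[i]=36, i++
i=8 j=5: B done, take A[i]=38, i++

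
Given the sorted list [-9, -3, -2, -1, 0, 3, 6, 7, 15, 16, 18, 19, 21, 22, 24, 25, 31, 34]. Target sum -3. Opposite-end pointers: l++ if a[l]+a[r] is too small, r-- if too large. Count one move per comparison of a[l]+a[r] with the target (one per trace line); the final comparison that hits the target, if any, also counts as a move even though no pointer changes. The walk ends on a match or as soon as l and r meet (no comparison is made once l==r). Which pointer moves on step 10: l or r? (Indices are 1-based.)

[1,18] -9+34=25 >-3 → r--
[1,17] -9+31=22 >-3 → r--
[1,16] -9+25=16 >-3 → r--
[1,15] -9+24=15 >-3 → r--
[1,14] -9+22=13 >-3 → r--
[1,13] -9+21=12 >-3 → r--
[1,12] -9+19=10 >-3 → r--
[1,11] -9+18=9 >-3 → r--
[1,10] -9+16=7 >-3 → r--
[1,9] -9+15=6 >-3 → r--

r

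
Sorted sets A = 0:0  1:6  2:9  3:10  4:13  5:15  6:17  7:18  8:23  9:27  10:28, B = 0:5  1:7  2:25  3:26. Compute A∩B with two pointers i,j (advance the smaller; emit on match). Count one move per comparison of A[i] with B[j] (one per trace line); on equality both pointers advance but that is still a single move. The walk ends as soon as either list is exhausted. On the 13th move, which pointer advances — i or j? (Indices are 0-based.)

j

i=0 j=0: 0<5, i++
i=1 j=0: 6>5, j++
i=1 j=1: 6<7, i++
i=2 j=1: 9>7, j++
i=2 j=2: 9<25, i++
i=3 j=2: 10<25, i++
i=4 j=2: 13<25, i++
i=5 j=2: 15<25, i++
i=6 j=2: 17<25, i++
i=7 j=2: 18<25, i++
i=8 j=2: 23<25, i++
i=9 j=2: 27>25, j++
i=9 j=3: 27>26, j++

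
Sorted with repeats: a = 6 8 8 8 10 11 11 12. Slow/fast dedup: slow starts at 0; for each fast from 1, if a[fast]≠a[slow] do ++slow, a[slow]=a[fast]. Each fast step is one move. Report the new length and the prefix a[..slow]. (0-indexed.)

length 5; prefix = [6, 8, 10, 11, 12]

slow=0 fast=1: a[fast]=8≠a[slow]=6 write a[1]=8, slow++,fast++
slow=1 fast=2: a[fast]=8=a[slow] dup, fast++
slow=1 fast=3: a[fast]=8=a[slow] dup, fast++
slow=1 fast=4: a[fast]=10≠a[slow]=8 write a[2]=10, slow++,fast++
slow=2 fast=5: a[fast]=11≠a[slow]=10 write a[3]=11, slow++,fast++
slow=3 fast=6: a[fast]=11=a[slow] dup, fast++
slow=3 fast=7: a[fast]=12≠a[slow]=11 write a[4]=12, slow++,fast++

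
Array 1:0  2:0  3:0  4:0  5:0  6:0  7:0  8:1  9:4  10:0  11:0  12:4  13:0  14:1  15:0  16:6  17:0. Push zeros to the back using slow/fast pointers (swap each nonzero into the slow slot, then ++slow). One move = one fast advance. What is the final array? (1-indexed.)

[1, 4, 4, 1, 6, 0, 0, 0, 0, 0, 0, 0, 0, 0, 0, 0, 0]

(s=1,f=1) a[fast]=0 → fast++
(s=1,f=2) a[fast]=0 → fast++
(s=1,f=3) a[fast]=0 → fast++
(s=1,f=4) a[fast]=0 → fast++
(s=1,f=5) a[fast]=0 → fast++
(s=1,f=6) a[fast]=0 → fast++
(s=1,f=7) a[fast]=0 → fast++
(s=1,f=8) a[fast]=1≠0 swap→a[1]=1 → slow++,fast++
(s=2,f=9) a[fast]=4≠0 swap→a[2]=4 → slow++,fast++
(s=3,f=10) a[fast]=0 → fast++
(s=3,f=11) a[fast]=0 → fast++
(s=3,f=12) a[fast]=4≠0 swap→a[3]=4 → slow++,fast++
(s=4,f=13) a[fast]=0 → fast++
(s=4,f=14) a[fast]=1≠0 swap→a[4]=1 → slow++,fast++
(s=5,f=15) a[fast]=0 → fast++
(s=5,f=16) a[fast]=6≠0 swap→a[5]=6 → slow++,fast++
(s=6,f=17) a[fast]=0 → fast++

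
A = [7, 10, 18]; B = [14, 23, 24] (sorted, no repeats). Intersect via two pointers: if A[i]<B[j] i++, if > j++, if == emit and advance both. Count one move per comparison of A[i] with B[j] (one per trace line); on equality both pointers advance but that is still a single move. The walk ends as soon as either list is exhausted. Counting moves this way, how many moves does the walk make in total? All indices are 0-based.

4 moves

[i=0,j=0] 7<14 → i++
[i=1,j=0] 10<14 → i++
[i=2,j=0] 18>14 → j++
[i=2,j=1] 18<23 → i++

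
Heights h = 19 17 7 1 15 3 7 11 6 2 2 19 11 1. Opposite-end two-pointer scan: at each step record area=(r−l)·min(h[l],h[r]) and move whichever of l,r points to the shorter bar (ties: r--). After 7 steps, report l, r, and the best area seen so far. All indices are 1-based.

l=1 r=14: min(19,1)*13=13 best=13 *, r--
l=1 r=13: min(19,11)*12=132 best=132 *, r--
l=1 r=12: min(19,19)*11=209 best=209 *, r--
l=1 r=11: min(19,2)*10=20 best=209, r--
l=1 r=10: min(19,2)*9=18 best=209, r--
l=1 r=9: min(19,6)*8=48 best=209, r--
l=1 r=8: min(19,11)*7=77 best=209, r--

l=1, r=7, best area=209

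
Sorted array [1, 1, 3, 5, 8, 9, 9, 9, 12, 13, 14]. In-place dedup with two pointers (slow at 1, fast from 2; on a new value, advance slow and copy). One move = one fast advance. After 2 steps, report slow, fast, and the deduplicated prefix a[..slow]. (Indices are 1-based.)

slow=2, fast=4, prefix=[1, 3]

(s=1,f=2) a[fast]=1=a[slow] dup → fast++
(s=1,f=3) a[fast]=3≠a[slow]=1 write a[2]=3 → slow++,fast++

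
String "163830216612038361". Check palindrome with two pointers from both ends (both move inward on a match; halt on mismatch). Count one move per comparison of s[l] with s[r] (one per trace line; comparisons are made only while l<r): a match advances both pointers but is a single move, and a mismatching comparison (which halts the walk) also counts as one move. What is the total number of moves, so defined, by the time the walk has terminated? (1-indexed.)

9 moves

l=1 r=18: '1'=='1', l++,r--
l=2 r=17: '6'=='6', l++,r--
l=3 r=16: '3'=='3', l++,r--
l=4 r=15: '8'=='8', l++,r--
l=5 r=14: '3'=='3', l++,r--
l=6 r=13: '0'=='0', l++,r--
l=7 r=12: '2'=='2', l++,r--
l=8 r=11: '1'=='1', l++,r--
l=9 r=10: '6'=='6', l++,r--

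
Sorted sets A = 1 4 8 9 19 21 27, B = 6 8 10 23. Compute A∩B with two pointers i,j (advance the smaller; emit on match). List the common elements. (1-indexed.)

intersection = [8]

i=1 j=1: 1<6, i++
i=2 j=1: 4<6, i++
i=3 j=1: 8>6, j++
i=3 j=2: 8==8 emit, i++,j++
i=4 j=3: 9<10, i++
i=5 j=3: 19>10, j++
i=5 j=4: 19<23, i++
i=6 j=4: 21<23, i++
i=7 j=4: 27>23, j++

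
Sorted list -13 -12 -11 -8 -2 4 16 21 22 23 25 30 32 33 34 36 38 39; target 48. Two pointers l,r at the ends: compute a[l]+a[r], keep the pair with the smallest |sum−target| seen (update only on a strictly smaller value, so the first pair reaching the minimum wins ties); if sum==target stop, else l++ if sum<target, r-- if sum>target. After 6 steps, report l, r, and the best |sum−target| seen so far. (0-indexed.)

l=6, r=17, best |Δ|=5

[0,17] -13+39=26 d=22 * → l++
[1,17] -12+39=27 d=21 * → l++
[2,17] -11+39=28 d=20 * → l++
[3,17] -8+39=31 d=17 * → l++
[4,17] -2+39=37 d=11 * → l++
[5,17] 4+39=43 d=5 * → l++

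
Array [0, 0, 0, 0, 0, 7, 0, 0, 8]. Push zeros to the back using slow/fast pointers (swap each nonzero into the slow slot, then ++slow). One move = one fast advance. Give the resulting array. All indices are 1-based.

slow=1 fast=1: a[fast]=0, fast++
slow=1 fast=2: a[fast]=0, fast++
slow=1 fast=3: a[fast]=0, fast++
slow=1 fast=4: a[fast]=0, fast++
slow=1 fast=5: a[fast]=0, fast++
slow=1 fast=6: a[fast]=7≠0 swap→a[1]=7, slow++,fast++
slow=2 fast=7: a[fast]=0, fast++
slow=2 fast=8: a[fast]=0, fast++
slow=2 fast=9: a[fast]=8≠0 swap→a[2]=8, slow++,fast++

[7, 8, 0, 0, 0, 0, 0, 0, 0]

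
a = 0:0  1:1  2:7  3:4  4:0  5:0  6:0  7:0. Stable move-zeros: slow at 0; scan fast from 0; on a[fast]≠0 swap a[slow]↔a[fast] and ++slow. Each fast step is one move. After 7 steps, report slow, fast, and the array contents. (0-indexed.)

slow=3, fast=7, a=[1, 7, 4, 0, 0, 0, 0, 0]

slow=0 fast=0: a[fast]=0, fast++
slow=0 fast=1: a[fast]=1≠0 swap→a[0]=1, slow++,fast++
slow=1 fast=2: a[fast]=7≠0 swap→a[1]=7, slow++,fast++
slow=2 fast=3: a[fast]=4≠0 swap→a[2]=4, slow++,fast++
slow=3 fast=4: a[fast]=0, fast++
slow=3 fast=5: a[fast]=0, fast++
slow=3 fast=6: a[fast]=0, fast++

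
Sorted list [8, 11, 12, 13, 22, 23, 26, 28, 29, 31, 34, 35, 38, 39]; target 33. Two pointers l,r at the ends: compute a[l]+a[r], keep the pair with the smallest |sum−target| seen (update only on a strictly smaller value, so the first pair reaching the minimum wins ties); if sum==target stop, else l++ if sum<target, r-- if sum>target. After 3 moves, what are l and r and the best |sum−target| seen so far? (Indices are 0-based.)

[0,13] 8+39=47 d=14 * → r--
[0,12] 8+38=46 d=13 * → r--
[0,11] 8+35=43 d=10 * → r--

l=0, r=10, best |Δ|=10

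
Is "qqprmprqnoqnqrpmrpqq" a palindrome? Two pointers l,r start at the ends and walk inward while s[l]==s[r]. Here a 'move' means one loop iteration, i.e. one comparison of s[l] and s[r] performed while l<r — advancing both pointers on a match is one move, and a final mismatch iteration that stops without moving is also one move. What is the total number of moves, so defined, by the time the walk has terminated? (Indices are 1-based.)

10 moves

l=1 r=20: 'q'=='q', l++,r--
l=2 r=19: 'q'=='q', l++,r--
l=3 r=18: 'p'=='p', l++,r--
l=4 r=17: 'r'=='r', l++,r--
l=5 r=16: 'm'=='m', l++,r--
l=6 r=15: 'p'=='p', l++,r--
l=7 r=14: 'r'=='r', l++,r--
l=8 r=13: 'q'=='q', l++,r--
l=9 r=12: 'n'=='n', l++,r--
l=10 r=11: 'o'!='q', stop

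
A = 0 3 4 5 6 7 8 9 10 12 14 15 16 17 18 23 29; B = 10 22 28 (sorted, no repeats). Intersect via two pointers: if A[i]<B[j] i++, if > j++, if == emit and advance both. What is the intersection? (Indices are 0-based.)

[i=0,j=0] 0<10 → i++
[i=1,j=0] 3<10 → i++
[i=2,j=0] 4<10 → i++
[i=3,j=0] 5<10 → i++
[i=4,j=0] 6<10 → i++
[i=5,j=0] 7<10 → i++
[i=6,j=0] 8<10 → i++
[i=7,j=0] 9<10 → i++
[i=8,j=0] 10==10 emit → i++,j++
[i=9,j=1] 12<22 → i++
[i=10,j=1] 14<22 → i++
[i=11,j=1] 15<22 → i++
[i=12,j=1] 16<22 → i++
[i=13,j=1] 17<22 → i++
[i=14,j=1] 18<22 → i++
[i=15,j=1] 23>22 → j++
[i=15,j=2] 23<28 → i++
[i=16,j=2] 29>28 → j++

intersection = [10]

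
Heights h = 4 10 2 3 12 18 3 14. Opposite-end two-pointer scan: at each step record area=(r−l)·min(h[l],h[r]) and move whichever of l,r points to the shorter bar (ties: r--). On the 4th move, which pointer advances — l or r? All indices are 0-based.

l

l=0 r=7: min(4,14)*7=28 best=28 *, l++
l=1 r=7: min(10,14)*6=60 best=60 *, l++
l=2 r=7: min(2,14)*5=10 best=60, l++
l=3 r=7: min(3,14)*4=12 best=60, l++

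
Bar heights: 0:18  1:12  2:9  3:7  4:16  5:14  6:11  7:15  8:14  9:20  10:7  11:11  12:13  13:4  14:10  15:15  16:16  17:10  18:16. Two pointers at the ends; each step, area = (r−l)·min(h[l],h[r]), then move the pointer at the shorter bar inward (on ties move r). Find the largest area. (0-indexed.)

l=0 r=18: min(18,16)*18=288 best=288 *, r--
l=0 r=17: min(18,10)*17=170 best=288, r--
l=0 r=16: min(18,16)*16=256 best=288, r--
l=0 r=15: min(18,15)*15=225 best=288, r--
l=0 r=14: min(18,10)*14=140 best=288, r--
l=0 r=13: min(18,4)*13=52 best=288, r--
l=0 r=12: min(18,13)*12=156 best=288, r--
l=0 r=11: min(18,11)*11=121 best=288, r--
l=0 r=10: min(18,7)*10=70 best=288, r--
l=0 r=9: min(18,20)*9=162 best=288, l++
l=1 r=9: min(12,20)*8=96 best=288, l++
l=2 r=9: min(9,20)*7=63 best=288, l++
l=3 r=9: min(7,20)*6=42 best=288, l++
l=4 r=9: min(16,20)*5=80 best=288, l++
l=5 r=9: min(14,20)*4=56 best=288, l++
l=6 r=9: min(11,20)*3=33 best=288, l++
l=7 r=9: min(15,20)*2=30 best=288, l++
l=8 r=9: min(14,20)*1=14 best=288, l++

max area = 288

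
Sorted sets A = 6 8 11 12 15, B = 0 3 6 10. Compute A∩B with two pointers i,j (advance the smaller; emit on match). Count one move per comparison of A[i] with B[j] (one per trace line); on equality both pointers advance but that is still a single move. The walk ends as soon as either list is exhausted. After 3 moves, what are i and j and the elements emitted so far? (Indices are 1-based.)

i=1 j=1: 6>0, j++
i=1 j=2: 6>3, j++
i=1 j=3: 6==6 emit, i++,j++

i=2, j=4, emitted=[6]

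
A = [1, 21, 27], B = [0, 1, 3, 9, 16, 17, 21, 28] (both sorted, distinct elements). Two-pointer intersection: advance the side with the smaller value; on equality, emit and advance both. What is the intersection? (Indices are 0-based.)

intersection = [1, 21]

[i=0,j=0] 1>0 → j++
[i=0,j=1] 1==1 emit → i++,j++
[i=1,j=2] 21>3 → j++
[i=1,j=3] 21>9 → j++
[i=1,j=4] 21>16 → j++
[i=1,j=5] 21>17 → j++
[i=1,j=6] 21==21 emit → i++,j++
[i=2,j=7] 27<28 → i++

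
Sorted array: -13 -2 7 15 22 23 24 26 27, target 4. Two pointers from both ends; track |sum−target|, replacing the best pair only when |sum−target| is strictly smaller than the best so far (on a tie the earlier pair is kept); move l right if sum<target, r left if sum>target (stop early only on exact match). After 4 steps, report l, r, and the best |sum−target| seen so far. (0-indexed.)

l=0, r=4, best |Δ|=6

l=0 r=8: -13+27=14 d=10 *, r--
l=0 r=7: -13+26=13 d=9 *, r--
l=0 r=6: -13+24=11 d=7 *, r--
l=0 r=5: -13+23=10 d=6 *, r--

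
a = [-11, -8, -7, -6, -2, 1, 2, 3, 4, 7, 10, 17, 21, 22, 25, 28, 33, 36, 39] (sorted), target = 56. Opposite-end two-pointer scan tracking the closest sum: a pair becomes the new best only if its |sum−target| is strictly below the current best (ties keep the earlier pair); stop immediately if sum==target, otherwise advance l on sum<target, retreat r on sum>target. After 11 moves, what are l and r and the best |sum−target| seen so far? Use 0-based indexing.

l=11, r=18, best |Δ|=7

[0,18] -11+39=28 d=28 * → l++
[1,18] -8+39=31 d=25 * → l++
[2,18] -7+39=32 d=24 * → l++
[3,18] -6+39=33 d=23 * → l++
[4,18] -2+39=37 d=19 * → l++
[5,18] 1+39=40 d=16 * → l++
[6,18] 2+39=41 d=15 * → l++
[7,18] 3+39=42 d=14 * → l++
[8,18] 4+39=43 d=13 * → l++
[9,18] 7+39=46 d=10 * → l++
[10,18] 10+39=49 d=7 * → l++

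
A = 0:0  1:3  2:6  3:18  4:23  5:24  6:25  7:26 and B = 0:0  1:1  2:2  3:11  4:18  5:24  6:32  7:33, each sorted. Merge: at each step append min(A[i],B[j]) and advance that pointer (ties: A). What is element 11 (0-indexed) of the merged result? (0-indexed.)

i=0 j=0: A[i]=0<=B[j]=0 take 0, i++
i=1 j=0: A[i]=3>B[j]=0 take 0, j++
i=1 j=1: A[i]=3>B[j]=1 take 1, j++
i=1 j=2: A[i]=3>B[j]=2 take 2, j++
i=1 j=3: A[i]=3<=B[j]=11 take 3, i++
i=2 j=3: A[i]=6<=B[j]=11 take 6, i++
i=3 j=3: A[i]=18>B[j]=11 take 11, j++
i=3 j=4: A[i]=18<=B[j]=18 take 18, i++
i=4 j=4: A[i]=23>B[j]=18 take 18, j++
i=4 j=5: A[i]=23<=B[j]=24 take 23, i++
i=5 j=5: A[i]=24<=B[j]=24 take 24, i++
i=6 j=5: A[i]=25>B[j]=24 take 24, j++
i=6 j=6: A[i]=25<=B[j]=32 take 25, i++
i=7 j=6: A[i]=26<=B[j]=32 take 26, i++
i=8 j=6: A done, take B[j]=32, j++
i=8 j=7: A done, take B[j]=33, j++

merged[11] = 24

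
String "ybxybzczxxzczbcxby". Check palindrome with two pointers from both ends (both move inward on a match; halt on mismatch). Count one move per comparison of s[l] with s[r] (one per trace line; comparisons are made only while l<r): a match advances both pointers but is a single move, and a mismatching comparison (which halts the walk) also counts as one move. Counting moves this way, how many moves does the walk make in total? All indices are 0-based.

4 moves

l=0 r=17: 'y'=='y', l++,r--
l=1 r=16: 'b'=='b', l++,r--
l=2 r=15: 'x'=='x', l++,r--
l=3 r=14: 'y'!='c', stop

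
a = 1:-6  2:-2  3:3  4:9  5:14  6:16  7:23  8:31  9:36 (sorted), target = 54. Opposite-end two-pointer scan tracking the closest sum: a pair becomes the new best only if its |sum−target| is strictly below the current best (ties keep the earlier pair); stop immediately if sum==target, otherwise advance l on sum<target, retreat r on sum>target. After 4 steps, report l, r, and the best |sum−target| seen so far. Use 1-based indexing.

[1,9] -6+36=30 d=24 * → l++
[2,9] -2+36=34 d=20 * → l++
[3,9] 3+36=39 d=15 * → l++
[4,9] 9+36=45 d=9 * → l++

l=5, r=9, best |Δ|=9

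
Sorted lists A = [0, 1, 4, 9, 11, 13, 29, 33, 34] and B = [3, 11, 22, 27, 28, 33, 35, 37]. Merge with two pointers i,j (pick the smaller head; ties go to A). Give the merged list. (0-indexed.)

[0, 1, 3, 4, 9, 11, 11, 13, 22, 27, 28, 29, 33, 33, 34, 35, 37]

i=0 j=0: A[i]=0<=B[j]=3 take 0, i++
i=1 j=0: A[i]=1<=B[j]=3 take 1, i++
i=2 j=0: A[i]=4>B[j]=3 take 3, j++
i=2 j=1: A[i]=4<=B[j]=11 take 4, i++
i=3 j=1: A[i]=9<=B[j]=11 take 9, i++
i=4 j=1: A[i]=11<=B[j]=11 take 11, i++
i=5 j=1: A[i]=13>B[j]=11 take 11, j++
i=5 j=2: A[i]=13<=B[j]=22 take 13, i++
i=6 j=2: A[i]=29>B[j]=22 take 22, j++
i=6 j=3: A[i]=29>B[j]=27 take 27, j++
i=6 j=4: A[i]=29>B[j]=28 take 28, j++
i=6 j=5: A[i]=29<=B[j]=33 take 29, i++
i=7 j=5: A[i]=33<=B[j]=33 take 33, i++
i=8 j=5: A[i]=34>B[j]=33 take 33, j++
i=8 j=6: A[i]=34<=B[j]=35 take 34, i++
i=9 j=6: A done, take B[j]=35, j++
i=9 j=7: A done, take B[j]=37, j++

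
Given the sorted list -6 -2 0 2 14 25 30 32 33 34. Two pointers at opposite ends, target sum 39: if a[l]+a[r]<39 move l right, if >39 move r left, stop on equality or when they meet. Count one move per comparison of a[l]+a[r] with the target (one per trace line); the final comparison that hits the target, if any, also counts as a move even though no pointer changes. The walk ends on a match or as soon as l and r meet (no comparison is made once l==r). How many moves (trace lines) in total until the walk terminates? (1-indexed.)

[1,10] -6+34=28 <39 → l++
[2,10] -2+34=32 <39 → l++
[3,10] 0+34=34 <39 → l++
[4,10] 2+34=36 <39 → l++
[5,10] 14+34=48 >39 → r--
[5,9] 14+33=47 >39 → r--
[5,8] 14+32=46 >39 → r--
[5,7] 14+30=44 >39 → r--
[5,6] 14+25=39 → found

9 moves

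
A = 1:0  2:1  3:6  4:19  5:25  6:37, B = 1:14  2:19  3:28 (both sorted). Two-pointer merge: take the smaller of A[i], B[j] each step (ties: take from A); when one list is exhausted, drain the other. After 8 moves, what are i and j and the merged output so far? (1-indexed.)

i=6, j=4, merged so far=[0, 1, 6, 14, 19, 19, 25, 28]

[i=1,j=1] A[i]=0<=B[j]=14 take 0 → i++
[i=2,j=1] A[i]=1<=B[j]=14 take 1 → i++
[i=3,j=1] A[i]=6<=B[j]=14 take 6 → i++
[i=4,j=1] A[i]=19>B[j]=14 take 14 → j++
[i=4,j=2] A[i]=19<=B[j]=19 take 19 → i++
[i=5,j=2] A[i]=25>B[j]=19 take 19 → j++
[i=5,j=3] A[i]=25<=B[j]=28 take 25 → i++
[i=6,j=3] A[i]=37>B[j]=28 take 28 → j++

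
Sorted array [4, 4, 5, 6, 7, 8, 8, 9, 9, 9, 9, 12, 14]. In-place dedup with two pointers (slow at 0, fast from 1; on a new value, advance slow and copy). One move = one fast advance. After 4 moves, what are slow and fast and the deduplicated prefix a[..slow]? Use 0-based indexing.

slow=3, fast=5, prefix=[4, 5, 6, 7]

slow=0 fast=1: a[fast]=4=a[slow] dup, fast++
slow=0 fast=2: a[fast]=5≠a[slow]=4 write a[1]=5, slow++,fast++
slow=1 fast=3: a[fast]=6≠a[slow]=5 write a[2]=6, slow++,fast++
slow=2 fast=4: a[fast]=7≠a[slow]=6 write a[3]=7, slow++,fast++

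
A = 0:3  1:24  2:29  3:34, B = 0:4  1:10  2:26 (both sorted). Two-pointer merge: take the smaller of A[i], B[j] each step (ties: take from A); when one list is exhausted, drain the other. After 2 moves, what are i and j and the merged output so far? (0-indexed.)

i=1, j=1, merged so far=[3, 4]

[i=0,j=0] A[i]=3<=B[j]=4 take 3 → i++
[i=1,j=0] A[i]=24>B[j]=4 take 4 → j++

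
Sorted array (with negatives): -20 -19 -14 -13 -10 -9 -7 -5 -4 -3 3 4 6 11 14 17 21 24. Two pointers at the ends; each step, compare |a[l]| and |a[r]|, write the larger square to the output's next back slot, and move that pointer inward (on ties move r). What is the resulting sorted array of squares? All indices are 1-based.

[1,18] |-20|<=|24| out[18]=576 → r--
[1,17] |-20|<=|21| out[17]=441 → r--
[1,16] |-20|>|17| out[16]=400 → l++
[2,16] |-19|>|17| out[15]=361 → l++
[3,16] |-14|<=|17| out[14]=289 → r--
[3,15] |-14|<=|14| out[13]=196 → r--
[3,14] |-14|>|11| out[12]=196 → l++
[4,14] |-13|>|11| out[11]=169 → l++
[5,14] |-10|<=|11| out[10]=121 → r--
[5,13] |-10|>|6| out[9]=100 → l++
[6,13] |-9|>|6| out[8]=81 → l++
[7,13] |-7|>|6| out[7]=49 → l++
[8,13] |-5|<=|6| out[6]=36 → r--
[8,12] |-5|>|4| out[5]=25 → l++
[9,12] |-4|<=|4| out[4]=16 → r--
[9,11] |-4|>|3| out[3]=16 → l++
[10,11] |-3|<=|3| out[2]=9 → r--
[10,10] |-3|<=|-3| out[1]=9 → r--

[9, 9, 16, 16, 25, 36, 49, 81, 100, 121, 169, 196, 196, 289, 361, 400, 441, 576]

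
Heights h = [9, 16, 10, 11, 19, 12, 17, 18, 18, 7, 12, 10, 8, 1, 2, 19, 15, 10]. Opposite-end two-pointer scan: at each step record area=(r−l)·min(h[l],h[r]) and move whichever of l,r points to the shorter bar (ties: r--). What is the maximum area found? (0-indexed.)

max area = 225

[0,17] min(9,10)*17=153 best=153 * → l++
[1,17] min(16,10)*16=160 best=160 * → r--
[1,16] min(16,15)*15=225 best=225 * → r--
[1,15] min(16,19)*14=224 best=225 → l++
[2,15] min(10,19)*13=130 best=225 → l++
[3,15] min(11,19)*12=132 best=225 → l++
[4,15] min(19,19)*11=209 best=225 → r--
[4,14] min(19,2)*10=20 best=225 → r--
[4,13] min(19,1)*9=9 best=225 → r--
[4,12] min(19,8)*8=64 best=225 → r--
[4,11] min(19,10)*7=70 best=225 → r--
[4,10] min(19,12)*6=72 best=225 → r--
[4,9] min(19,7)*5=35 best=225 → r--
[4,8] min(19,18)*4=72 best=225 → r--
[4,7] min(19,18)*3=54 best=225 → r--
[4,6] min(19,17)*2=34 best=225 → r--
[4,5] min(19,12)*1=12 best=225 → r--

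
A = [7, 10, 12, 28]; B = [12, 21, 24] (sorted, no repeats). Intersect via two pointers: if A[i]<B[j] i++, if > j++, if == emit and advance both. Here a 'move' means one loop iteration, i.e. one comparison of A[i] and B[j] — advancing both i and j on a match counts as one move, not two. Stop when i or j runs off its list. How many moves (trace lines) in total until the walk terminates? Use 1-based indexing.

[i=1,j=1] 7<12 → i++
[i=2,j=1] 10<12 → i++
[i=3,j=1] 12==12 emit → i++,j++
[i=4,j=2] 28>21 → j++
[i=4,j=3] 28>24 → j++

5 moves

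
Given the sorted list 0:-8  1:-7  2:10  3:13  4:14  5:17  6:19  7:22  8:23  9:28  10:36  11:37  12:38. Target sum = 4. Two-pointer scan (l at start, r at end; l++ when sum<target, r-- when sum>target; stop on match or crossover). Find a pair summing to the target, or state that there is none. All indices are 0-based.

[0,12] -8+38=30 >4 → r--
[0,11] -8+37=29 >4 → r--
[0,10] -8+36=28 >4 → r--
[0,9] -8+28=20 >4 → r--
[0,8] -8+23=15 >4 → r--
[0,7] -8+22=14 >4 → r--
[0,6] -8+19=11 >4 → r--
[0,5] -8+17=9 >4 → r--
[0,4] -8+14=6 >4 → r--
[0,3] -8+13=5 >4 → r--
[0,2] -8+10=2 <4 → l++
[1,2] -7+10=3 <4 → l++

no pair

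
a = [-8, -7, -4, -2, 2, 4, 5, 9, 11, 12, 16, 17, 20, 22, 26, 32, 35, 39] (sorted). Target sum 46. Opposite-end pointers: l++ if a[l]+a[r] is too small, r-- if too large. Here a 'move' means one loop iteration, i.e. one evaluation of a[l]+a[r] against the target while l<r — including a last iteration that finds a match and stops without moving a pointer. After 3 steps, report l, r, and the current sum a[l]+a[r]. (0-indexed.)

l=0 r=17: -8+39=31 <46, l++
l=1 r=17: -7+39=32 <46, l++
l=2 r=17: -4+39=35 <46, l++

l=3, r=17, sum=37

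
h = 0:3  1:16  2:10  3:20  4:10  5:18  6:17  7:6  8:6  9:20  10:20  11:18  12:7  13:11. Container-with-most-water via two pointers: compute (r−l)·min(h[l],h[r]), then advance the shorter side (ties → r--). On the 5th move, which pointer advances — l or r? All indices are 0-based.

l

[0,13] min(3,11)*13=39 best=39 * → l++
[1,13] min(16,11)*12=132 best=132 * → r--
[1,12] min(16,7)*11=77 best=132 → r--
[1,11] min(16,18)*10=160 best=160 * → l++
[2,11] min(10,18)*9=90 best=160 → l++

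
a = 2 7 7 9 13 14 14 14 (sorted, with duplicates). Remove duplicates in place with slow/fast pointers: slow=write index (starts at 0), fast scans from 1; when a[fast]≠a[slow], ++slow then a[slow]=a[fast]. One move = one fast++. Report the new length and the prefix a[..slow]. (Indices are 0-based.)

slow=0 fast=1: a[fast]=7≠a[slow]=2 write a[1]=7, slow++,fast++
slow=1 fast=2: a[fast]=7=a[slow] dup, fast++
slow=1 fast=3: a[fast]=9≠a[slow]=7 write a[2]=9, slow++,fast++
slow=2 fast=4: a[fast]=13≠a[slow]=9 write a[3]=13, slow++,fast++
slow=3 fast=5: a[fast]=14≠a[slow]=13 write a[4]=14, slow++,fast++
slow=4 fast=6: a[fast]=14=a[slow] dup, fast++
slow=4 fast=7: a[fast]=14=a[slow] dup, fast++

length 5; prefix = [2, 7, 9, 13, 14]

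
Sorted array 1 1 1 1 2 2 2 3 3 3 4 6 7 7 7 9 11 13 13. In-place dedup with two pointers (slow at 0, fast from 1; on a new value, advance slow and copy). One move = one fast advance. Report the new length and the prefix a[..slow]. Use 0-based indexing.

length 9; prefix = [1, 2, 3, 4, 6, 7, 9, 11, 13]

slow=0 fast=1: a[fast]=1=a[slow] dup, fast++
slow=0 fast=2: a[fast]=1=a[slow] dup, fast++
slow=0 fast=3: a[fast]=1=a[slow] dup, fast++
slow=0 fast=4: a[fast]=2≠a[slow]=1 write a[1]=2, slow++,fast++
slow=1 fast=5: a[fast]=2=a[slow] dup, fast++
slow=1 fast=6: a[fast]=2=a[slow] dup, fast++
slow=1 fast=7: a[fast]=3≠a[slow]=2 write a[2]=3, slow++,fast++
slow=2 fast=8: a[fast]=3=a[slow] dup, fast++
slow=2 fast=9: a[fast]=3=a[slow] dup, fast++
slow=2 fast=10: a[fast]=4≠a[slow]=3 write a[3]=4, slow++,fast++
slow=3 fast=11: a[fast]=6≠a[slow]=4 write a[4]=6, slow++,fast++
slow=4 fast=12: a[fast]=7≠a[slow]=6 write a[5]=7, slow++,fast++
slow=5 fast=13: a[fast]=7=a[slow] dup, fast++
slow=5 fast=14: a[fast]=7=a[slow] dup, fast++
slow=5 fast=15: a[fast]=9≠a[slow]=7 write a[6]=9, slow++,fast++
slow=6 fast=16: a[fast]=11≠a[slow]=9 write a[7]=11, slow++,fast++
slow=7 fast=17: a[fast]=13≠a[slow]=11 write a[8]=13, slow++,fast++
slow=8 fast=18: a[fast]=13=a[slow] dup, fast++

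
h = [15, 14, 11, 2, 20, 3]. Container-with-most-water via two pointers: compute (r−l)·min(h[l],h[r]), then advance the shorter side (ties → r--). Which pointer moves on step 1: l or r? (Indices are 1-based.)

r

l=1 r=6: min(15,3)*5=15 best=15 *, r--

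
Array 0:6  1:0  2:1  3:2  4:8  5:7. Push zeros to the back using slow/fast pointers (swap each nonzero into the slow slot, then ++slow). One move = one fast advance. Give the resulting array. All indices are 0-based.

slow=0 fast=0: a[fast]=6≠0 swap→a[0]=6, slow++,fast++
slow=1 fast=1: a[fast]=0, fast++
slow=1 fast=2: a[fast]=1≠0 swap→a[1]=1, slow++,fast++
slow=2 fast=3: a[fast]=2≠0 swap→a[2]=2, slow++,fast++
slow=3 fast=4: a[fast]=8≠0 swap→a[3]=8, slow++,fast++
slow=4 fast=5: a[fast]=7≠0 swap→a[4]=7, slow++,fast++

[6, 1, 2, 8, 7, 0]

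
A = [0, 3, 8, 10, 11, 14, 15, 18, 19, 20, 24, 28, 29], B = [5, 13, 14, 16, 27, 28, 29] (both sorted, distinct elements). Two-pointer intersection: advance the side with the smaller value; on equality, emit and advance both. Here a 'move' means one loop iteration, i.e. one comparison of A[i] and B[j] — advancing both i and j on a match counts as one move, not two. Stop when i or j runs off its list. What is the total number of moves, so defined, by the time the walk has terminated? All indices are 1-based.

[i=1,j=1] 0<5 → i++
[i=2,j=1] 3<5 → i++
[i=3,j=1] 8>5 → j++
[i=3,j=2] 8<13 → i++
[i=4,j=2] 10<13 → i++
[i=5,j=2] 11<13 → i++
[i=6,j=2] 14>13 → j++
[i=6,j=3] 14==14 emit → i++,j++
[i=7,j=4] 15<16 → i++
[i=8,j=4] 18>16 → j++
[i=8,j=5] 18<27 → i++
[i=9,j=5] 19<27 → i++
[i=10,j=5] 20<27 → i++
[i=11,j=5] 24<27 → i++
[i=12,j=5] 28>27 → j++
[i=12,j=6] 28==28 emit → i++,j++
[i=13,j=7] 29==29 emit → i++,j++

17 moves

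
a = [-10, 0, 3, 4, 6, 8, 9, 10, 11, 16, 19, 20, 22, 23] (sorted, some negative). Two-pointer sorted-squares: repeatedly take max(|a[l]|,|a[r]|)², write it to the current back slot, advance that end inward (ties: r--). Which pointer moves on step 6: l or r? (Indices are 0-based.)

[0,13] |-10|<=|23| out[13]=529 → r--
[0,12] |-10|<=|22| out[12]=484 → r--
[0,11] |-10|<=|20| out[11]=400 → r--
[0,10] |-10|<=|19| out[10]=361 → r--
[0,9] |-10|<=|16| out[9]=256 → r--
[0,8] |-10|<=|11| out[8]=121 → r--

r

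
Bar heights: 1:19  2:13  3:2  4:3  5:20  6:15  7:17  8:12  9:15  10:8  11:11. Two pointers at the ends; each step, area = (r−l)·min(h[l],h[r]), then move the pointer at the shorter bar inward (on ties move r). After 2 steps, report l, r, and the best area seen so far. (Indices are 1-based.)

l=1, r=9, best area=110

l=1 r=11: min(19,11)*10=110 best=110 *, r--
l=1 r=10: min(19,8)*9=72 best=110, r--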